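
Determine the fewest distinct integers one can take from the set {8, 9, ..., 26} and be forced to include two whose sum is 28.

A set avoiding the sum 28 can contain at most one of each pair {x, 28−x}, plus the 7 elements whose complement lies outside the range or equal to its own complement.
The integers 14, …, 26 (13 of them) are such a set: any two sum to at least 14+15 = 29 > 28.
By the pigeonhole principle, any 14th integer completes one of the 6 pairs, so 14 choices force a sum of 28.

14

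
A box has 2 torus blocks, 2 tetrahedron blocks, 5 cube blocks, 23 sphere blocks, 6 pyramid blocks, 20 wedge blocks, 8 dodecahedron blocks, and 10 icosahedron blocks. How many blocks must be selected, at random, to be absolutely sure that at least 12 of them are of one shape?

Put each drawn block into a box by shape. The largest draw with every box below 12 takes min(count, 11) from each shape; shapes with fewer than 11 contribute all they have.
Σ min(cᵢ, 11) = 2 + 2 + 5 + 11 + 6 + 11 + 8 + 10 = 55.
Draw number 55 + 1 = 56 must push one box to 12.

56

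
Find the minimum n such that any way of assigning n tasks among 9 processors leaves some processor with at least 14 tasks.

118

With 117 tasks one could put exactly 13 in each of the 9 processors, and no processor would reach 14.
By pigeonhole, one more task must land in a processor that already has 13, giving it 14.
So 9 × 13 + 1 = 118 tasks are required.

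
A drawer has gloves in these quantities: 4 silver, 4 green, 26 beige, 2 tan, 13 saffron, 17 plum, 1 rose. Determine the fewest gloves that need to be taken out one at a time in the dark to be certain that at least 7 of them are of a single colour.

An adversary could hand out at most 6 gloves per colour (4 colours run out sooner): 4 + 4 + 6 + 2 + 6 + 6 + 1 = 29 gloves and still no colour has 7.
By the pigeonhole principle, one more glove lands in a colour already at 6, so 30 draws are enough and 29 are not.

30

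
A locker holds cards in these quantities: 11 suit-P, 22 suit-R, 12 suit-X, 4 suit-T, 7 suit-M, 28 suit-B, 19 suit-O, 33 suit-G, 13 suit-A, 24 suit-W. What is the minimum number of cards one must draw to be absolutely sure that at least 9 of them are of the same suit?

The 10 suits are the holes; the cards drawn are the pigeons.
To avoid 9 of any one suit, the worst case takes at most 8 of each suit, or every card of a suit that has fewer than 8.
That gives 8 + 8 + 8 + 4 + 7 + 8 + 8 + 8 + 8 + 8 = 75 cards with no suit reaching 9.
The next card forces some suit to 9, so 75 + 1 = 76.

76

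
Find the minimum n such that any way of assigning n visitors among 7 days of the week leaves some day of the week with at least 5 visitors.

29

With 28 visitors one could put exactly 4 in each of the 7 days of the week, and no day of the week would reach 5.
By pigeonhole, one more visitor must land in a day of the week that already has 4, giving it 5.
So 7 × 4 + 1 = 29 visitors are required.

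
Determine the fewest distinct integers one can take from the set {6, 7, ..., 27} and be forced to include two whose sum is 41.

Group the elements by complementary pair {x, 41−x}: {14,27}, {15,26}, {16,25}, …, giving 7 two-element pairs and 8 integers whose partner 41−x falls outside [6,27].
By the pigeonhole principle, treating each of those 15 groups as a pigeonhole, one can pick one integer per group — 15 integers — with no two summing to 41.
The 16th integer lands in an occupied pair, forcing a sum of 41.

16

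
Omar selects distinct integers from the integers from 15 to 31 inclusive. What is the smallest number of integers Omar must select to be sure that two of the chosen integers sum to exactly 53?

13

A set avoiding the sum 53 can contain at most one of each pair {x, 53−x}, plus the 7 elements whose complement lies outside the range.
The integers 15, …, 26 (12 of them) are such a set: any two sum to at least 15+16 = 31 and at most 25+26 = 51 < 53.
By pigeonhole, any 13th integer completes one of the 5 pairs, so 13 choices force a sum of 53.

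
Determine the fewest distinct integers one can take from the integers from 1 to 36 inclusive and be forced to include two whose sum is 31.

A set avoiding the sum 31 can contain at most one of each pair {x, 31−x}, plus the 6 elements whose complement lies outside the range.
The integers 16, …, 36 (21 of them) are such a set: any two sum to at least 16+17 = 33 > 31.
Any 22nd integer completes one of the 15 pairs, so 22 choices force a sum of 31.

22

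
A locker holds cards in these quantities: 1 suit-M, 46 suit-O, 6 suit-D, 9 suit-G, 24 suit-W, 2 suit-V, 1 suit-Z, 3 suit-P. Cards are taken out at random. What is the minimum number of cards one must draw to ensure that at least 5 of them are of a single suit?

24

An adversary could hand out at most 4 cards per suit (4 suits run out sooner): 1 + 4 + 4 + 4 + 4 + 2 + 1 + 3 = 23 cards and still no suit has 5.
Pigeonhole: one more card lands in a suit already at 4, so 24 draws are enough and 23 are not.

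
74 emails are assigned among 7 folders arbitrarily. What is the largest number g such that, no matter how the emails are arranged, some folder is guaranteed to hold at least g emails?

11

The 7 folders are the holes and the 74 emails are the pigeons.
If every folder held at most 10 emails, the total would be at most 7 × 10 = 70, which is less than 74.
So some folder holds at least ⌈74/7⌉ = 11 emails.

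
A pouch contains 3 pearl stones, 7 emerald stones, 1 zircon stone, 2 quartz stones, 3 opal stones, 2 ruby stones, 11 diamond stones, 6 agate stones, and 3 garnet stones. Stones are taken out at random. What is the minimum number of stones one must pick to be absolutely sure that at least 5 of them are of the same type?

27

The 9 types are the holes; the stones drawn are the pigeons.
To avoid 5 of any one type, the worst case takes at most 4 of each type, or every stone of a type that has fewer than 4.
That gives 3 + 4 + 1 + 2 + 3 + 2 + 4 + 4 + 3 = 26 stones with no type reaching 5.
The next stone forces some type to 5, so 26 + 1 = 27.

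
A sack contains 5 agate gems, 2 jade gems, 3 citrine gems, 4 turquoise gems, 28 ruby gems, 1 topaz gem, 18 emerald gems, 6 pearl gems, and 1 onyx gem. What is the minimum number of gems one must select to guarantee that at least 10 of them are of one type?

An adversary could hand out at most 9 gems per type (7 types run out sooner): 5 + 2 + 3 + 4 + 9 + 1 + 9 + 6 + 1 = 40 gems and still no type has 10.
By the pigeonhole principle, one more gem lands in a type already at 9, so 41 draws are enough and 40 are not.

41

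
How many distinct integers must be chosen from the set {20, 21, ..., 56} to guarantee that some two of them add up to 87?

25

Two chosen integers sum to 87 exactly when both halves of some pair {x, 87−x} with 31 ≤ x ≤ 87−x ≤ 56 are chosen — 13 such pairs.
The remaining 11 elements (those with no distinct partner in range) can never complete a 87-sum, so the worst case takes all of them and one from each pair: 11 + 13 = 24.
The 25th integer has to be the second member of some pair, so 24 + 1 = 25.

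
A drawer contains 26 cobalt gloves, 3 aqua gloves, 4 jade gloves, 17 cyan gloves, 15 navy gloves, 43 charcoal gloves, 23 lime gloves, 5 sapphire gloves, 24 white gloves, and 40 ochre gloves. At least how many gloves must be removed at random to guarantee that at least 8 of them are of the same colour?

62

An adversary could hand out at most 7 gloves per colour (aqua, jade, sapphire run out sooner): 7 + 3 + 4 + 7 + 7 + 7 + 7 + 5 + 7 + 7 = 61 gloves and still no colour has 8.
One more glove lands in a colour already at 7, so 62 draws are enough and 61 are not.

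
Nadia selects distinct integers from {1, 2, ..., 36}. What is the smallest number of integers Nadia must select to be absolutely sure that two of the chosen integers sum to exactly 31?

22

A set avoiding the sum 31 can contain at most one of each pair {x, 31−x}, plus the 6 elements whose complement lies outside the range.
The integers 16, …, 36 (21 of them) are such a set: any two sum to at least 16+17 = 33 > 31.
Pigeonhole: any 22nd integer completes one of the 15 pairs, so 22 choices force a sum of 31.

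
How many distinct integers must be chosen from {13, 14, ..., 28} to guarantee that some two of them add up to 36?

Two chosen integers sum to 36 exactly when both halves of some pair {x, 36−x} with 13 ≤ x ≤ 36−x ≤ 23 are chosen — 5 such pairs.
The remaining 6 elements (those with no distinct partner in range) can never complete a 36-sum, so the worst case takes all of them and one from each pair: 6 + 5 = 11.
The 12th integer has to be the second member of some pair, so 11 + 1 = 12.

12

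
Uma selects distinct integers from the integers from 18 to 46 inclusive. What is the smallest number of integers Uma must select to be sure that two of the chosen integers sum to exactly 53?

Group the elements by complementary pair {x, 53−x}: {18,35}, {19,34}, {20,33}, …, giving 9 two-element pairs and 11 integers whose partner 53−x falls outside [18,46].
By the pigeonhole principle, treating each of those 20 groups as a pigeonhole, one can pick one integer per group — 20 integers — with no two summing to 53.
The 21st integer lands in an occupied pair, forcing a sum of 53.

21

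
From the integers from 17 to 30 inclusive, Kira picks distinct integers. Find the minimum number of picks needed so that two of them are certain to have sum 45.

9

Two chosen integers sum to 45 exactly when both halves of some pair {x, 45−x} with 17 ≤ x ≤ 45−x ≤ 28 are chosen — 6 such pairs.
The remaining 2 elements (those with no distinct partner in range) can never complete a 45-sum, so the worst case takes all of them and one from each pair: 2 + 6 = 8.
By the pigeonhole principle, the 9th integer has to be the second member of some pair, so 8 + 1 = 9.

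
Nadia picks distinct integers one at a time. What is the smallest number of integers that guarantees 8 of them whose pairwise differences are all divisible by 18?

127

Integers whose pairwise differences are multiples of 18 are exactly those sharing a remainder mod 18. The 18 residue classes mod 18 are the pigeonholes.
With 126 integers one could put 7 in each residue class and have no class reach 8.
The 127th integer pushes some class to 8, so 18·7 + 1 = 127.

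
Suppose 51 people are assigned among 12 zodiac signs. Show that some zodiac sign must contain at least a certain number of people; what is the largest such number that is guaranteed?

5

The 12 zodiac signs are the holes and the 51 people are the pigeons.
If every zodiac sign held at most 4 people, the total would be at most 12 × 4 = 48, which is less than 51.
So some zodiac sign holds at least ⌈51/12⌉ = 5 people.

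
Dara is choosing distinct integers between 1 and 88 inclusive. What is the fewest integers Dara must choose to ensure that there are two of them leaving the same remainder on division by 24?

Pigeonhole: the 24 residue classes mod 24 are the pigeonholes.
With 24 integers one could put 1 in each residue class and have no class reach 2.
The 25th integer pushes some class to 2, so 24·1 + 1 = 25.

25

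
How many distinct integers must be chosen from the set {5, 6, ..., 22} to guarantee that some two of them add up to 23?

12

A set avoiding the sum 23 can contain at most one of each pair {x, 23−x}, plus the 4 elements whose complement lies outside the range.
The integers 12, …, 22 (11 of them) are such a set: any two sum to at least 12+13 = 25 > 23.
Pigeonhole: any 12th integer completes one of the 7 pairs, so 12 choices force a sum of 23.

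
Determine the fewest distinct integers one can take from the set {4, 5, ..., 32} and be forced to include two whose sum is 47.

A set avoiding the sum 47 can contain at most one of each pair {x, 47−x}, plus the 11 elements whose complement lies outside the range.
The integers 4, …, 23 (20 of them) are such a set: any two sum to at least 4+5 = 9 and at most 22+23 = 45 < 47.
Any 21st integer completes one of the 9 pairs, so 21 choices force a sum of 47.

21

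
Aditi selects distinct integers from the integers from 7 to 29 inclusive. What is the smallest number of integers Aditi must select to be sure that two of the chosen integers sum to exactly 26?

A set avoiding the sum 26 can contain at most one of each pair {x, 26−x}, plus the 11 elements whose complement lies outside the range or equal to its own complement.
The integers 13, …, 29 (17 of them) are such a set: any two sum to at least 13+14 = 27 > 26.
By pigeonhole, any 18th integer completes one of the 6 pairs, so 18 choices force a sum of 26.

18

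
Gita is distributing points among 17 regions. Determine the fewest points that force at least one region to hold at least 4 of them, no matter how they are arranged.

52

With 51 points one could put exactly 3 in each of the 17 regions, and no region would reach 4.
By the pigeonhole principle, one more point must land in a region that already has 3, giving it 4.
So 17 × 3 + 1 = 52 points are required.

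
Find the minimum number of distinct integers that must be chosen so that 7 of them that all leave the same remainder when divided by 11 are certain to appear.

The 11 residue classes mod 11 are the pigeonholes.
With 66 integers one could put 6 in each residue class and have no class reach 7.
The 67th integer pushes some class to 7, so 11·6 + 1 = 67.

67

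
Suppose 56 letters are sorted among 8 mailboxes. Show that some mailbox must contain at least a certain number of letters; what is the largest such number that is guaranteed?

The 8 mailboxes are the holes and the 56 letters are the pigeons.
If every mailbox held at most 6 letters, the total would be at most 8 × 6 = 48, which is less than 56.
So some mailbox holds at least ⌈56/8⌉ = 7 letters.

7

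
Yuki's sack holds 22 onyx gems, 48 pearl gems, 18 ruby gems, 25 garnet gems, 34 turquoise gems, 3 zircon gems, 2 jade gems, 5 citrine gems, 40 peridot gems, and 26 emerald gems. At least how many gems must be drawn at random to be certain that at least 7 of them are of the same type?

53

An adversary could hand out at most 6 gems per type (zircon, jade, citrine run out sooner): 6 + 6 + 6 + 6 + 6 + 3 + 2 + 5 + 6 + 6 = 52 gems and still no type has 7.
One more gem lands in a type already at 6, so 53 draws are enough and 52 are not.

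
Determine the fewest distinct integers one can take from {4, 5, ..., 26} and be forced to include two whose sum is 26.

15

Group the elements by complementary pair {x, 26−x}: {4,22}, {5,21}, {6,20}, …, giving 9 two-element pairs; the single value 13 (it cannot pair with itself since the integers are distinct); and 4 integers whose partner 26−x falls outside [4,26].
Treating each of those 14 groups as a pigeonhole, one can pick one integer per group — 14 integers — with no two summing to 26.
The 15th integer lands in an occupied pair, forcing a sum of 26.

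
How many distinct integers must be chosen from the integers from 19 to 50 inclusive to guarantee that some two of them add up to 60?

22

Two chosen integers sum to 60 exactly when both halves of some pair {x, 60−x} with 19 ≤ x ≤ 60−x ≤ 41 are chosen — 11 such pairs.
The remaining 10 elements (those with no distinct partner in range) can never complete a 60-sum, so the worst case takes all of them and one from each pair: 10 + 11 = 21.
Pigeonhole: the 22nd integer has to be the second member of some pair, so 21 + 1 = 22.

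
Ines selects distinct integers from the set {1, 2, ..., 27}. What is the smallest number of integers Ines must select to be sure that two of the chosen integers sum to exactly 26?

Two chosen integers sum to 26 exactly when both halves of some pair {x, 26−x} with 1 ≤ x ≤ 26−x ≤ 25 are chosen — 12 such pairs.
The remaining 3 elements (those with no distinct partner in range) can never complete a 26-sum, so the worst case takes all of them and one from each pair: 3 + 12 = 15.
By the pigeonhole principle, the 16th integer has to be the second member of some pair, so 15 + 1 = 16.

16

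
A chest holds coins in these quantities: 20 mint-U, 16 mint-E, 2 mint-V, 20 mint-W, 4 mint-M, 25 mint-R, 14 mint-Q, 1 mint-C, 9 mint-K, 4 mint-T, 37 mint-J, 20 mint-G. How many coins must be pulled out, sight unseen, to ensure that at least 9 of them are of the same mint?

An adversary could hand out at most 8 coins per mint (4 mints run out sooner): 8 + 8 + 2 + 8 + 4 + 8 + 8 + 1 + 8 + 4 + 8 + 8 = 75 coins and still no mint has 9.
Pigeonhole: one more coin lands in a mint already at 8, so 76 draws are enough and 75 are not.

76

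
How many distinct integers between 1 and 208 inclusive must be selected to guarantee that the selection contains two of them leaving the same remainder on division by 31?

The 31 residue classes mod 31 are the pigeonholes.
With 31 integers one could put 1 in each residue class and have no class reach 2.
The 32nd integer pushes some class to 2, so 31·1 + 1 = 32.

32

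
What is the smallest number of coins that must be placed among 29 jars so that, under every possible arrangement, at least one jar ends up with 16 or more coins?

With 435 coins one could put exactly 15 in each of the 29 jars, and no jar would reach 16.
One more coin must land in a jar that already has 15, giving it 16.
So 29 × 15 + 1 = 436 coins are required.

436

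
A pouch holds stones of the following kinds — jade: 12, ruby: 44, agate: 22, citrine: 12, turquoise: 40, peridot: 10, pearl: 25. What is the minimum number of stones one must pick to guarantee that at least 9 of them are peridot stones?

In the worst case for collecting peridot stones, every non-peridot stone comes out first.
There are 12 + 44 + 22 + 12 + 40 + 25 = 155 non-peridot stones altogether.
After those, each further stone must be peridot, so 155 + 9 = 164 draws guarantee 9 peridot stones.

164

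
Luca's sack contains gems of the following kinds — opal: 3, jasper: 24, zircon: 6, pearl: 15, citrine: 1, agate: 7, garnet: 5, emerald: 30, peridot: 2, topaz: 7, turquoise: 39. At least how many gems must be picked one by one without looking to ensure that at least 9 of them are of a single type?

Pigeonhole: put each drawn gem into a box by type. The largest draw with every box below 9 takes min(count, 8) from each type; types with fewer than 8 contribute all they have.
Σ min(cᵢ, 8) = 3 + 8 + 6 + 8 + 1 + 7 + 5 + 8 + 2 + 7 + 8 = 63.
Draw number 63 + 1 = 64 must push one box to 9.

64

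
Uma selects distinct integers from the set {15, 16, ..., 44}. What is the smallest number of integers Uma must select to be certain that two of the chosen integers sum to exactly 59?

Group the elements by complementary pair {x, 59−x}: {15,44}, {16,43}, {17,42}, …, giving 15 two-element pairs.
By pigeonhole, treating each of those 15 groups as a pigeonhole, one can pick one integer per group — 15 integers — with no two summing to 59.
The 16th integer lands in an occupied pair, forcing a sum of 59.

16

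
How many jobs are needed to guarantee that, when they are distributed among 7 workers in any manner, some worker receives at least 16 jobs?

106

With 105 jobs one could put exactly 15 in each of the 7 workers, and no worker would reach 16.
One more job must land in a worker that already has 15, giving it 16.
So 7 × 15 + 1 = 106 jobs are required.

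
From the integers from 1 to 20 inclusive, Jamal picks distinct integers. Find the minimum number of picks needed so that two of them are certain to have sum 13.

Two chosen integers sum to 13 exactly when both halves of some pair {x, 13−x} with 1 ≤ x ≤ 13−x ≤ 12 are chosen — 6 such pairs.
The remaining 8 elements (those with no distinct partner in range) can never complete a 13-sum, so the worst case takes all of them and one from each pair: 8 + 6 = 14.
By pigeonhole, the 15th integer has to be the second member of some pair, so 14 + 1 = 15.

15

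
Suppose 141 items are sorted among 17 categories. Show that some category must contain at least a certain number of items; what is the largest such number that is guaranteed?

9

By the pigeonhole principle, the 17 categories are the holes and the 141 items are the pigeons.
If every category held at most 8 items, the total would be at most 17 × 8 = 136, which is less than 141.
So some category holds at least ⌈141/17⌉ = 9 items.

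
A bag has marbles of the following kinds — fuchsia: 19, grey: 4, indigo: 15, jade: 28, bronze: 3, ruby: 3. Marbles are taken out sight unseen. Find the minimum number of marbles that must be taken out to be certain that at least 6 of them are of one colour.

By the pigeonhole principle, put each drawn marble into a box by colour. The largest draw with every box below 6 takes min(count, 5) from each colour; colours with fewer than 5 contribute all they have.
Σ min(cᵢ, 5) = 5 + 4 + 5 + 5 + 3 + 3 = 25.
Draw number 25 + 1 = 26 must push one box to 6.

26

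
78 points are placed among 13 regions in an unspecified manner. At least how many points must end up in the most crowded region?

The 13 regions are the holes and the 78 points are the pigeons.
If every region held at most 5 points, the total would be at most 13 × 5 = 65, which is less than 78.
So some region holds at least ⌈78/13⌉ = 6 points.

6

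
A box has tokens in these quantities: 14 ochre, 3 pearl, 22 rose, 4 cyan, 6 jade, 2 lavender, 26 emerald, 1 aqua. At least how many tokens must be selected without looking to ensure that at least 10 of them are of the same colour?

By pigeonhole, put each drawn token into a box by colour. The largest draw with every box below 10 takes min(count, 9) from each colour; colours with fewer than 9 contribute all they have.
Σ min(cᵢ, 9) = 9 + 3 + 9 + 4 + 6 + 2 + 9 + 1 = 43.
Draw number 43 + 1 = 44 must push one box to 10.

44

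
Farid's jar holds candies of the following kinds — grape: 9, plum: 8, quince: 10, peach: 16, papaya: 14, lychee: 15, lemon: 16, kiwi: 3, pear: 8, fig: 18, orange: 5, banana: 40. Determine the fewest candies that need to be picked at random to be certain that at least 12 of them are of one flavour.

110

By pigeonhole, put each drawn candy into a box by flavour. The largest draw with every box below 12 takes min(count, 11) from each flavour; flavours with fewer than 11 contribute all they have.
Σ min(cᵢ, 11) = 9 + 8 + 10 + 11 + 11 + 11 + 11 + 3 + 8 + 11 + 5 + 11 = 109.
Draw number 109 + 1 = 110 must push one box to 12.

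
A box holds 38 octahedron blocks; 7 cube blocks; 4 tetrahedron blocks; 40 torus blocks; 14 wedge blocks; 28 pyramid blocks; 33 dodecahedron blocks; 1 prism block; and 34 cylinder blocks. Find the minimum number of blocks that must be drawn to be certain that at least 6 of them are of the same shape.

Pigeonhole: put each drawn block into a box by shape. The largest draw with every box below 6 takes min(count, 5) from each shape; shapes with fewer than 5 contribute all they have.
Σ min(cᵢ, 5) = 5 + 5 + 4 + 5 + 5 + 5 + 5 + 1 + 5 = 40.
Draw number 40 + 1 = 41 must push one box to 6.

41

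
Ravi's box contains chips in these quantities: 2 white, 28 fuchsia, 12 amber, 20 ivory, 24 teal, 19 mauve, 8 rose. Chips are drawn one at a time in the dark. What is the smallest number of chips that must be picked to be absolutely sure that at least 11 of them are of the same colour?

An adversary could hand out at most 10 chips per colour (white, rose run out sooner): 2 + 10 + 10 + 10 + 10 + 10 + 8 = 60 chips and still no colour has 11.
By pigeonhole, one more chip lands in a colour already at 10, so 61 draws are enough and 60 are not.

61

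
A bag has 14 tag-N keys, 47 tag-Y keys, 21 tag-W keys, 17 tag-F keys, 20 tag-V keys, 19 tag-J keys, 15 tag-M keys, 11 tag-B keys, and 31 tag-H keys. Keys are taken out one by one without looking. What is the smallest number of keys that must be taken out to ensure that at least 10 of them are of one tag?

Put each drawn key into a box by tag. The largest draw with every box below 10 takes min(count, 9) from each tag.
Σ min(cᵢ, 9) = 9 + 9 + 9 + 9 + 9 + 9 + 9 + 9 + 9 = 81.
Draw number 81 + 1 = 82 must push one box to 10.

82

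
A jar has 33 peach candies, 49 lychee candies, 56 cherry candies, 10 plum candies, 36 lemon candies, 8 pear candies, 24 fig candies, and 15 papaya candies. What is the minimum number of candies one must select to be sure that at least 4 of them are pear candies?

In the worst case for collecting pear candies, every non-pear candy comes out first.
There are 33 + 49 + 56 + 10 + 36 + 24 + 15 = 223 non-pear candies altogether.
After those, each further candy must be pear, so 223 + 4 = 227 draws guarantee 4 pear candies.

227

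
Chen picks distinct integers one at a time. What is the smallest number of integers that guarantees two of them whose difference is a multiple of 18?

19

Integers whose pairwise differences are multiples of 18 are exactly those sharing a remainder mod 18. The 18 residue classes mod 18 are the pigeonholes.
With 18 integers one could put 1 in each residue class and have no class reach 2.
The 19th integer pushes some class to 2, so 18·1 + 1 = 19.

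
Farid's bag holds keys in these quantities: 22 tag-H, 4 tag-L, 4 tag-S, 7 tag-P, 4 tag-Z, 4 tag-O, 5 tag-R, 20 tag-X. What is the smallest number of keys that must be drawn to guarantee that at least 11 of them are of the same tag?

By the pigeonhole principle, the 8 tags are the holes; the keys drawn are the pigeons.
To avoid 11 of any one tag, the worst case takes at most 10 of each tag, or every key of a tag that has fewer than 10.
That gives 10 + 4 + 4 + 7 + 4 + 4 + 5 + 10 = 48 keys with no tag reaching 11.
The next key forces some tag to 11, so 48 + 1 = 49.

49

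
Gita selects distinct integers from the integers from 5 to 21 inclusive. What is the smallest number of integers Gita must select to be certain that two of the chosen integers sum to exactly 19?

13

Two chosen integers sum to 19 exactly when both halves of some pair {x, 19−x} with 5 ≤ x ≤ 19−x ≤ 14 are chosen — 5 such pairs.
The remaining 7 elements (those with no distinct partner in range) can never complete a 19-sum, so the worst case takes all of them and one from each pair: 7 + 5 = 12.
The 13th integer has to be the second member of some pair, so 12 + 1 = 13.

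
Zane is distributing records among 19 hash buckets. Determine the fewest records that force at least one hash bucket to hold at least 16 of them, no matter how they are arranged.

With 285 records one could put exactly 15 in each of the 19 hash buckets, and no hash bucket would reach 16.
By pigeonhole, one more record must land in a hash bucket that already has 15, giving it 16.
So 19 × 15 + 1 = 286 records are required.

286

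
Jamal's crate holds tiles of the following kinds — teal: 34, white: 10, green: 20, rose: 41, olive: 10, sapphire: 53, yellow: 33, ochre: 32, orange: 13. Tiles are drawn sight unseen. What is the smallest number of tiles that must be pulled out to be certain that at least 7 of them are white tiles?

In the worst case for collecting white tiles, every non-white tile comes out first.
There are 34 + 20 + 41 + 10 + 53 + 33 + 32 + 13 = 236 non-white tiles altogether.
After those, each further tile must be white, so 236 + 7 = 243 draws guarantee 7 white tiles.

243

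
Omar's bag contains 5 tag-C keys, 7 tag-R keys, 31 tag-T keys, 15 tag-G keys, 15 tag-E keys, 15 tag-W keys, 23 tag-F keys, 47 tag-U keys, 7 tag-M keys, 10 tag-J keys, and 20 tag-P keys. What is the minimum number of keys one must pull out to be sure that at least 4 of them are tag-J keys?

189

In the worst case for collecting tag-J keys, every non-tag-J key comes out first.
There are 5 + 7 + 31 + 15 + 15 + 15 + 23 + 47 + 7 + 20 = 185 non-tag-J keys altogether.
After those, each further key must be tag-J, so 185 + 4 = 189 draws guarantee 4 tag-J keys.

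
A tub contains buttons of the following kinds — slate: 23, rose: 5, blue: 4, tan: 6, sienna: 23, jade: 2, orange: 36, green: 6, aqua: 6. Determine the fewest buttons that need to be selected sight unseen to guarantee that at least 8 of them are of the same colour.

51

An adversary could hand out at most 7 buttons per colour (6 colours run out sooner): 7 + 5 + 4 + 6 + 7 + 2 + 7 + 6 + 6 = 50 buttons and still no colour has 8.
One more button lands in a colour already at 7, so 51 draws are enough and 50 are not.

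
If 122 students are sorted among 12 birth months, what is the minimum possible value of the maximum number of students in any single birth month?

11

By pigeonhole, the 12 birth months are the holes and the 122 students are the pigeons.
If every birth month held at most 10 students, the total would be at most 12 × 10 = 120, which is less than 122.
So some birth month holds at least ⌈122/12⌉ = 11 students.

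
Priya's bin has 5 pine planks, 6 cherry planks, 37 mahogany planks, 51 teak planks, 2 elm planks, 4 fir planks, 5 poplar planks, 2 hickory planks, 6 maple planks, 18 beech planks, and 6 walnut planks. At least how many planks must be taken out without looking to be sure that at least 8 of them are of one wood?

An adversary could hand out at most 7 planks per wood (8 woods run out sooner): 5 + 6 + 7 + 7 + 2 + 4 + 5 + 2 + 6 + 7 + 6 = 57 planks and still no wood has 8.
One more plank lands in a wood already at 7, so 58 draws are enough and 57 are not.

58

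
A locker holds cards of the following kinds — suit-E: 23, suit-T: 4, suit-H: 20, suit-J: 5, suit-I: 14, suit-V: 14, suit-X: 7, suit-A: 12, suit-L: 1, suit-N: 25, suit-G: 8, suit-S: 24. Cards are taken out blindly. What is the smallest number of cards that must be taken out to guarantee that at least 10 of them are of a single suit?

An adversary could hand out at most 9 cards per suit (5 suits run out sooner): 9 + 4 + 9 + 5 + 9 + 9 + 7 + 9 + 1 + 9 + 8 + 9 = 88 cards and still no suit has 10.
One more card lands in a suit already at 9, so 89 draws are enough and 88 are not.

89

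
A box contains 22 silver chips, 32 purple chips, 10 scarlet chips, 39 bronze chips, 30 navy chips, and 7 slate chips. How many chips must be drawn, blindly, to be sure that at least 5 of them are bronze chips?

106

In the worst case for collecting bronze chips, every non-bronze chip comes out first.
There are 22 + 32 + 10 + 30 + 7 = 101 non-bronze chips altogether.
After those, each further chip must be bronze, so 101 + 5 = 106 draws guarantee 5 bronze chips.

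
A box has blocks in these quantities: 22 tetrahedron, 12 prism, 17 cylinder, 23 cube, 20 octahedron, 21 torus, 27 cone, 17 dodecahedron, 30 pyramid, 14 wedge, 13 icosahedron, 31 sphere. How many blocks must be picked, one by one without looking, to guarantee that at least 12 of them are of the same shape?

133

By pigeonhole, put each drawn block into a box by shape. The largest draw with every box below 12 takes min(count, 11) from each shape.
Σ min(cᵢ, 11) = 11 + 11 + 11 + 11 + 11 + 11 + 11 + 11 + 11 + 11 + 11 + 11 = 132.
Draw number 132 + 1 = 133 must push one box to 12.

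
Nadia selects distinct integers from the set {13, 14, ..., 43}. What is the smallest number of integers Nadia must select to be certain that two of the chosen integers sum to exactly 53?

18

Two chosen integers sum to 53 exactly when both halves of some pair {x, 53−x} with 13 ≤ x ≤ 53−x ≤ 40 are chosen — 14 such pairs.
The remaining 3 elements (those with no distinct partner in range) can never complete a 53-sum, so the worst case takes all of them and one from each pair: 3 + 14 = 17.
The 18th integer has to be the second member of some pair, so 17 + 1 = 18.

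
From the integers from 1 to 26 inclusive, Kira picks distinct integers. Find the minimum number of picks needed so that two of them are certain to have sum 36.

Two chosen integers sum to 36 exactly when both halves of some pair {x, 36−x} with 10 ≤ x ≤ 36−x ≤ 26 are chosen — 8 such pairs.
The remaining 10 elements (those with no distinct partner in range) can never complete a 36-sum, so the worst case takes all of them and one from each pair: 10 + 8 = 18.
The 19th integer has to be the second member of some pair, so 18 + 1 = 19.

19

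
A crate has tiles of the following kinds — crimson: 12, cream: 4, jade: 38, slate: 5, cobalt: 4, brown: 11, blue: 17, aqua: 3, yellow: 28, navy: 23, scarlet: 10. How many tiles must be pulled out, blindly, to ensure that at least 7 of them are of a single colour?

An adversary could hand out at most 6 tiles per colour (4 colours run out sooner): 6 + 4 + 6 + 5 + 4 + 6 + 6 + 3 + 6 + 6 + 6 = 58 tiles and still no colour has 7.
One more tile lands in a colour already at 6, so 59 draws are enough and 58 are not.

59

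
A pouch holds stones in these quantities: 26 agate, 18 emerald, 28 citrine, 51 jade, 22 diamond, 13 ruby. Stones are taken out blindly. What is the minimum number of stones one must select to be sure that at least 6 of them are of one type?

31

An adversary could hand out at most 5 stones per type: 5 + 5 + 5 + 5 + 5 + 5 = 30 stones and still no type has 6.
One more stone lands in a type already at 5, so 31 draws are enough and 30 are not.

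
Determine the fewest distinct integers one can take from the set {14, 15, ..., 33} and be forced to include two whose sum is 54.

A set avoiding the sum 54 can contain at most one of each pair {x, 54−x}, plus the 8 elements whose complement lies outside the range or equal to its own complement.
The integers 14, …, 27 (14 of them) are such a set: any two sum to at least 14+15 = 29 and at most 26+27 = 53 < 54.
Pigeonhole: any 15th integer completes one of the 6 pairs, so 15 choices force a sum of 54.

15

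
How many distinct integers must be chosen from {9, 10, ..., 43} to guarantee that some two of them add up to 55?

20

Group the elements by complementary pair {x, 55−x}: {12,43}, {13,42}, {14,41}, …, giving 16 two-element pairs and 3 integers whose partner 55−x falls outside [9,43].
Pigeonhole: treating each of those 19 groups as a pigeonhole, one can pick one integer per group — 19 integers — with no two summing to 55.
The 20th integer lands in an occupied pair, forcing a sum of 55.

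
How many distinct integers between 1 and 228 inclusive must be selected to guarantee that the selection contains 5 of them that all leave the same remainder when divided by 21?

The 21 residue classes mod 21 are the pigeonholes.
With 84 integers one could put 4 in each residue class and have no class reach 5.
The 85th integer pushes some class to 5, so 21·4 + 1 = 85.

85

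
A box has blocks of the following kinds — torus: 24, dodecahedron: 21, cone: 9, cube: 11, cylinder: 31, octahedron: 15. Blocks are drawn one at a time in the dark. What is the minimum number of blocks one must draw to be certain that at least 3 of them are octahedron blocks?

In the worst case for collecting octahedron blocks, every non-octahedron block comes out first.
There are 24 + 21 + 9 + 11 + 31 = 96 non-octahedron blocks altogether.
After those, each further block must be octahedron, so 96 + 3 = 99 draws guarantee 3 octahedron blocks.

99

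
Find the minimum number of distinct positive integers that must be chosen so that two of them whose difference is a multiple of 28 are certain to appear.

Integers whose pairwise differences are multiples of 28 are exactly those sharing a remainder mod 28. By the pigeonhole principle, the 28 residue classes mod 28 are the pigeonholes.
With 28 integers one could put 1 in each residue class and have no class reach 2.
The 29th integer pushes some class to 2, so 28·1 + 1 = 29.

29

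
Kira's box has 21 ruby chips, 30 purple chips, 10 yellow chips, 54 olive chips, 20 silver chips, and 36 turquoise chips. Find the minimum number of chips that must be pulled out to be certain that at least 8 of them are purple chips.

In the worst case for collecting purple chips, every non-purple chip comes out first.
There are 21 + 10 + 54 + 20 + 36 = 141 non-purple chips altogether.
After those, each further chip must be purple, so 141 + 8 = 149 draws guarantee 8 purple chips.

149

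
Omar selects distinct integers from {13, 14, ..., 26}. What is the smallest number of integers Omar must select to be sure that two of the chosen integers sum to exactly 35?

10

Group the elements by complementary pair {x, 35−x}: {13,22}, {14,21}, {15,20}, …, giving 5 two-element pairs and 4 integers whose partner 35−x falls outside [13,26].
By pigeonhole, treating each of those 9 groups as a pigeonhole, one can pick one integer per group — 9 integers — with no two summing to 35.
The 10th integer lands in an occupied pair, forcing a sum of 35.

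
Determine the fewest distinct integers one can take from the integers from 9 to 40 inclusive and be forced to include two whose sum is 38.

23

A set avoiding the sum 38 can contain at most one of each pair {x, 38−x}, plus the 12 elements whose complement lies outside the range or equal to its own complement.
The integers 19, …, 40 (22 of them) are such a set: any two sum to at least 19+20 = 39 > 38.
By pigeonhole, any 23rd integer completes one of the 10 pairs, so 23 choices force a sum of 38.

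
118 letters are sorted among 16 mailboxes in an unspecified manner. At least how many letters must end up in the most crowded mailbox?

Pigeonhole: the 16 mailboxes are the holes and the 118 letters are the pigeons.
If every mailbox held at most 7 letters, the total would be at most 16 × 7 = 112, which is less than 118.
So some mailbox holds at least ⌈118/16⌉ = 8 letters.

8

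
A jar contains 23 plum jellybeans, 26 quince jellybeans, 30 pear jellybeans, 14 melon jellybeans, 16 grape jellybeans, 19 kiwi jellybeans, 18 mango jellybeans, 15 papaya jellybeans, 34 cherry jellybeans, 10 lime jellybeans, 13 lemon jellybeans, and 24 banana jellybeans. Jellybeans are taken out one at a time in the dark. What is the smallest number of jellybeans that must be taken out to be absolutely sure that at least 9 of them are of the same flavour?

Pigeonhole: the 12 flavours are the holes; the jellybeans drawn are the pigeons.
To avoid 9 of any one flavour, the worst case takes at most 8 of each flavour.
That gives 8 + 8 + 8 + 8 + 8 + 8 + 8 + 8 + 8 + 8 + 8 + 8 = 96 jellybeans with no flavour reaching 9.
The next jellybean forces some flavour to 9, so 96 + 1 = 97.

97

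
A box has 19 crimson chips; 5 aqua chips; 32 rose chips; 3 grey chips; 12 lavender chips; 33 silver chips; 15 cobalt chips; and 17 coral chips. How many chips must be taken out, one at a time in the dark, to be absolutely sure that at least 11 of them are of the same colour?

69

Pigeonhole: put each drawn chip into a box by colour. The largest draw with every box below 11 takes min(count, 10) from each colour; colours with fewer than 10 contribute all they have.
Σ min(cᵢ, 10) = 10 + 5 + 10 + 3 + 10 + 10 + 10 + 10 = 68.
Draw number 68 + 1 = 69 must push one box to 11.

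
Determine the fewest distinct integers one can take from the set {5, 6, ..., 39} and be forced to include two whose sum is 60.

27

Group the elements by complementary pair {x, 60−x}: {21,39}, {22,38}, {23,37}, …, giving 9 two-element pairs, the single value 30 (it cannot pair with itself since the integers are distinct), and 16 integers whose partner 60−x falls outside [5,39].
Pigeonhole: treating each of those 26 groups as a pigeonhole, one can pick one integer per group — 26 integers — with no two summing to 60.
The 27th integer lands in an occupied pair, forcing a sum of 60.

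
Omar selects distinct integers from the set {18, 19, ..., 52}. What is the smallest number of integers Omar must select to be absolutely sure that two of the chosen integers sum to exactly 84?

A set avoiding the sum 84 can contain at most one of each pair {x, 84−x}, plus the 15 elements whose complement lies outside the range or equal to its own complement.
The integers 18, …, 42 (25 of them) are such a set: any two sum to at least 18+19 = 37 and at most 41+42 = 83 < 84.
Any 26th integer completes one of the 10 pairs, so 26 choices force a sum of 84.

26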